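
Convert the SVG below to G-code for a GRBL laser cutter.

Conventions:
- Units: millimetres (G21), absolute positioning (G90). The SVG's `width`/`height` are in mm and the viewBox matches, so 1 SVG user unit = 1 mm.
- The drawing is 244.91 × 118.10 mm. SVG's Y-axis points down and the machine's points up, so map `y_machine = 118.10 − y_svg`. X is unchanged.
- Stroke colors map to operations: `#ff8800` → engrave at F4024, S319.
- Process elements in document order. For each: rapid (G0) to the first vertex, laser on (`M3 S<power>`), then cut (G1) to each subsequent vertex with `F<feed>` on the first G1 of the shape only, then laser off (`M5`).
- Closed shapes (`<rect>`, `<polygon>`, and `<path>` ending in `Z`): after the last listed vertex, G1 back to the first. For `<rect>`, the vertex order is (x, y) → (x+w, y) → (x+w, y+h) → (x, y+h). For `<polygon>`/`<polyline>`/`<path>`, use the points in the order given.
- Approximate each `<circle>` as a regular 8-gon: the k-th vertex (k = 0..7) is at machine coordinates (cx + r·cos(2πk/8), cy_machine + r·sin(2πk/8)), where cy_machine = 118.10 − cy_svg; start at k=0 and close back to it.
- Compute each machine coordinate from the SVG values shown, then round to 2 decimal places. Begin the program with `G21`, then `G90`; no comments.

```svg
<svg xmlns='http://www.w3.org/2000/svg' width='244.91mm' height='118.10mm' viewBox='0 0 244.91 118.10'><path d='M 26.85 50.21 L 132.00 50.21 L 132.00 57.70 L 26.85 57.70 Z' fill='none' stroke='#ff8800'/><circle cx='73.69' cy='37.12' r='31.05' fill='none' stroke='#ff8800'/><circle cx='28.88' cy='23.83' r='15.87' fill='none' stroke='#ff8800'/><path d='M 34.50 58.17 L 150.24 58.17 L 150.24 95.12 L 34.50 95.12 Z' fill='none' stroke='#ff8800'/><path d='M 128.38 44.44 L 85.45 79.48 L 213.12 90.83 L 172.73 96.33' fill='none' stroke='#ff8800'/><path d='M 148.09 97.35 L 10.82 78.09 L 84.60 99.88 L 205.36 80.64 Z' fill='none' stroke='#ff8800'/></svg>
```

viewBox `0 0 244.91 118.10` with mm width/height → 1 unit = 1 mm. Flip: y_m = 118.10 − y_svg.

**Shape 1** — `<path>` rectangle, stroke `#ff8800` → engrave (S319, F4024). Machine vertices: (26.85,67.89) → (132.00,67.89) → (132.00,60.40) → (26.85,60.40) → (26.85,67.89). Closed: final G1 returns to the first vertex.

**Shape 2** — `<circle>` circle, stroke `#ff8800` → engrave (S319, F4024). Machine vertices: (104.74,80.98) → (95.65,102.94) → (73.69,112.03) → (51.73,102.94) → (42.64,80.98) → (51.73,59.02) → (73.69,49.93) → (95.65,59.02) → (104.74,80.98). Closed: final G1 returns to the first vertex.

**Shape 3** — `<circle>` circle, stroke `#ff8800` → engrave (S319, F4024). Machine vertices: (44.75,94.27) → (40.10,105.49) → (28.88,110.14) → (17.66,105.49) → (13.01,94.27) → (17.66,83.05) → (28.88,78.40) → (40.10,83.05) → (44.75,94.27). Closed: final G1 returns to the first vertex.

**Shape 4** — `<path>` rectangle, stroke `#ff8800` → engrave (S319, F4024). Machine vertices: (34.50,59.93) → (150.24,59.93) → (150.24,22.98) → (34.50,22.98) → (34.50,59.93). Closed: final G1 returns to the first vertex.

**Shape 5** — `<path>` open polyline, stroke `#ff8800` → engrave (S319, F4024). Machine vertices: (128.38,73.66) → (85.45,38.62) → (213.12,27.27) → (172.73,21.77). Open path.

**Shape 6** — `<path>` closed polygon, stroke `#ff8800` → engrave (S319, F4024). Machine vertices: (148.09,20.75) → (10.82,40.01) → (84.60,18.22) → (205.36,37.46) → (148.09,20.75). Closed: final G1 returns to the first vertex.

G21
G90
G0 X26.85 Y67.89
M3 S319
G1 X132.00 Y67.89 F4024
G1 X132.00 Y60.40
G1 X26.85 Y60.40
G1 X26.85 Y67.89
M5
G0 X104.74 Y80.98
M3 S319
G1 X95.65 Y102.94 F4024
G1 X73.69 Y112.03
G1 X51.73 Y102.94
G1 X42.64 Y80.98
G1 X51.73 Y59.02
G1 X73.69 Y49.93
G1 X95.65 Y59.02
G1 X104.74 Y80.98
M5
G0 X44.75 Y94.27
M3 S319
G1 X40.10 Y105.49 F4024
G1 X28.88 Y110.14
G1 X17.66 Y105.49
G1 X13.01 Y94.27
G1 X17.66 Y83.05
G1 X28.88 Y78.40
G1 X40.10 Y83.05
G1 X44.75 Y94.27
M5
G0 X34.50 Y59.93
M3 S319
G1 X150.24 Y59.93 F4024
G1 X150.24 Y22.98
G1 X34.50 Y22.98
G1 X34.50 Y59.93
M5
G0 X128.38 Y73.66
M3 S319
G1 X85.45 Y38.62 F4024
G1 X213.12 Y27.27
G1 X172.73 Y21.77
M5
G0 X148.09 Y20.75
M3 S319
G1 X10.82 Y40.01 F4024
G1 X84.60 Y18.22
G1 X205.36 Y37.46
G1 X148.09 Y20.75
M5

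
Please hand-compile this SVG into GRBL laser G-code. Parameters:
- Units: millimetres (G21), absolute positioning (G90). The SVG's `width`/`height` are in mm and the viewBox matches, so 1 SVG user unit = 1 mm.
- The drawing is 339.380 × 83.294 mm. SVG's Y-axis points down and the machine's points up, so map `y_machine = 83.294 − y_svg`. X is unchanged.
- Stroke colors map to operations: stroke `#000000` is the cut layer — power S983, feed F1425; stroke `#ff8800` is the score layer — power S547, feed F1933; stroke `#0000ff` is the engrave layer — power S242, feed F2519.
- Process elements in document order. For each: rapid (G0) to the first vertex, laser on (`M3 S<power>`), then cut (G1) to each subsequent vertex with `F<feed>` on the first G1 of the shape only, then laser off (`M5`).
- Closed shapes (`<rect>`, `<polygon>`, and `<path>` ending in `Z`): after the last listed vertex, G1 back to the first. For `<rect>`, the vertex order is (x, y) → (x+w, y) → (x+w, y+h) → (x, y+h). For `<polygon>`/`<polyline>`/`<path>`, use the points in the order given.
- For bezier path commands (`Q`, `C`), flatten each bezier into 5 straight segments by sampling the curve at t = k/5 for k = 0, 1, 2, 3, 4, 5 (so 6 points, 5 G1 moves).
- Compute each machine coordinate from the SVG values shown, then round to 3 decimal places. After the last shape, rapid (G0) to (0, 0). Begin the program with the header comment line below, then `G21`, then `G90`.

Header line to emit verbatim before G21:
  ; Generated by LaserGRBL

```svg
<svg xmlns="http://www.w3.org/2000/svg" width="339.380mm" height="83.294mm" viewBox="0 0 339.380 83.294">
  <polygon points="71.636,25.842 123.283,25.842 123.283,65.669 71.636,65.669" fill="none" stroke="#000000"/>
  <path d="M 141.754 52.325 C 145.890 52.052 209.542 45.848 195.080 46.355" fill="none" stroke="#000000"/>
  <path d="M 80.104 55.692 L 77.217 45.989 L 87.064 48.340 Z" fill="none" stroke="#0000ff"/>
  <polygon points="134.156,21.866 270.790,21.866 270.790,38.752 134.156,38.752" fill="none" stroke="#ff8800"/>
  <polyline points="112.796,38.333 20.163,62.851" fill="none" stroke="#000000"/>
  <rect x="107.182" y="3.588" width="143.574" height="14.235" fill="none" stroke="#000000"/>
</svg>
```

; Generated by LaserGRBL
G21
G90
G0 X71.636 Y57.452
M3 S983
G1 X123.283 Y57.452 F1425
G1 X123.283 Y17.625
G1 X71.636 Y17.625
G1 X71.636 Y57.452
M5
G0 X141.754 Y30.969
M3 S983
G1 X150.276 Y31.743 F1425
G1 X166.477 Y33.334
G1 X183.748 Y35.135
G1 X195.485 Y36.539
G1 X195.080 Y36.939
M5
G0 X80.104 Y27.602
M3 S242
G1 X77.217 Y37.305 F2519
G1 X87.064 Y34.954
G1 X80.104 Y27.602
M5
G0 X134.156 Y61.428
M3 S547
G1 X270.790 Y61.428 F1933
G1 X270.790 Y44.542
G1 X134.156 Y44.542
G1 X134.156 Y61.428
M5
G0 X112.796 Y44.961
M3 S983
G1 X20.163 Y20.443 F1425
M5
G0 X107.182 Y79.706
M3 S983
G1 X250.756 Y79.706 F1425
G1 X250.756 Y65.471
G1 X107.182 Y65.471
G1 X107.182 Y79.706
M5
G0 X0.000 Y0.000

viewBox `0 0 339.380 83.294` with mm width/height → 1 unit = 1 mm. Flip: y_m = 83.294 − y_svg.

**Shape 1** — `<polygon>` rectangle, stroke `#000000` → cut (S983, F1425). Machine vertices: (71.636,57.452) → (123.283,57.452) → (123.283,17.625) → (71.636,17.625) → (71.636,57.452). Closed: final G1 returns to the first vertex.

**Shape 2** — `<path>` cubic bezier, stroke `#000000` → cut (S983, F1425). Control points (SVG): P0=(141.754,52.325), P1=(145.890,52.052), P2=(209.542,45.848), P3=(195.080,46.355); sampled at t=k/5. Machine vertices: (141.754,30.969) → (150.276,31.743) → (166.477,33.334) → (183.748,35.135) → (195.485,36.539) → (195.080,36.939). Open path.

**Shape 3** — `<path>` regular polygon, stroke `#0000ff` → engrave (S242, F2519). Machine vertices: (80.104,27.602) → (77.217,37.305) → (87.064,34.954) → (80.104,27.602). Closed: final G1 returns to the first vertex.

**Shape 4** — `<polygon>` rectangle, stroke `#ff8800` → score (S547, F1933). Machine vertices: (134.156,61.428) → (270.790,61.428) → (270.790,44.542) → (134.156,44.542) → (134.156,61.428). Closed: final G1 returns to the first vertex.

**Shape 5** — `<polyline>` line segment, stroke `#000000` → cut (S983, F1425). Machine vertices: (112.796,44.961) → (20.163,20.443). Open path.

**Shape 6** — `<rect>` rectangle, stroke `#000000` → cut (S983, F1425). Machine vertices: (107.182,79.706) → (250.756,79.706) → (250.756,65.471) → (107.182,65.471) → (107.182,79.706). Closed: final G1 returns to the first vertex.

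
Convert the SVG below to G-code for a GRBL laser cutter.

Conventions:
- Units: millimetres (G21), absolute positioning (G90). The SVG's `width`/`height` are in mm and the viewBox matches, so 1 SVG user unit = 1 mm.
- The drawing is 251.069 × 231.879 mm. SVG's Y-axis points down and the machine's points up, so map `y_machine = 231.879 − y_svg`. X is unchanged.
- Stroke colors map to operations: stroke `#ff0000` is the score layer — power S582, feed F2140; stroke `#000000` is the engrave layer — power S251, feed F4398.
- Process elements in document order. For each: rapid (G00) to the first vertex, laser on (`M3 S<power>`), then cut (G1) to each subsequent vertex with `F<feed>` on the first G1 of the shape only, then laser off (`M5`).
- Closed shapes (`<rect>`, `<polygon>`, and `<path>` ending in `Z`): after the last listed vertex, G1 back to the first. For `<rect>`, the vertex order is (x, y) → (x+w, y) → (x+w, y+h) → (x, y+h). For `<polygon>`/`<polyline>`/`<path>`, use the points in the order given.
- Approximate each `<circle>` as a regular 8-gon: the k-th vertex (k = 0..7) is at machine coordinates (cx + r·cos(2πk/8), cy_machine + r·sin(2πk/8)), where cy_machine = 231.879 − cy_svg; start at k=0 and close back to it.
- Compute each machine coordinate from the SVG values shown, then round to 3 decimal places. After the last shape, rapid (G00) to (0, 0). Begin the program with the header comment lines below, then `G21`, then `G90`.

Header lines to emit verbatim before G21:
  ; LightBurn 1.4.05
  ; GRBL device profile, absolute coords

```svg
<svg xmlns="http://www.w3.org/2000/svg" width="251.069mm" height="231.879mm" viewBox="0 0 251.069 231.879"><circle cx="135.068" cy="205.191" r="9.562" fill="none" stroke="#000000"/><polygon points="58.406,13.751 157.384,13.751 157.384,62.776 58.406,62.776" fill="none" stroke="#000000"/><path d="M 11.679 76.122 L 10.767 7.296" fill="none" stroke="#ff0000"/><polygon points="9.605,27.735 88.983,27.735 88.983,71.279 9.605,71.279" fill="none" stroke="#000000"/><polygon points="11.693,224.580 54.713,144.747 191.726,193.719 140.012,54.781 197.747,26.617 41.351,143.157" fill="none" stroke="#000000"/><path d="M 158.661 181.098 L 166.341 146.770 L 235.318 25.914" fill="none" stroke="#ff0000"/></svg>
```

viewBox `0 0 251.069 231.879` with mm width/height → 1 unit = 1 mm. Flip: y_m = 231.879 − y_svg.

**Shape 1** — `<circle>` circle, stroke `#000000` → engrave (S251, F4398). Machine vertices: (144.630,26.688) → (141.829,33.449) → (135.068,36.250) → (128.307,33.449) → (125.506,26.688) → (128.307,19.927) → (135.068,17.126) → (141.829,19.927) → (144.630,26.688). Closed: final G1 returns to the first vertex.

**Shape 2** — `<polygon>` rectangle, stroke `#000000` → engrave (S251, F4398). Machine vertices: (58.406,218.128) → (157.384,218.128) → (157.384,169.103) → (58.406,169.103) → (58.406,218.128). Closed: final G1 returns to the first vertex.

**Shape 3** — `<path>` line segment, stroke `#ff0000` → score (S582, F2140). Machine vertices: (11.679,155.757) → (10.767,224.583). Open path.

**Shape 4** — `<polygon>` rectangle, stroke `#000000` → engrave (S251, F4398). Machine vertices: (9.605,204.144) → (88.983,204.144) → (88.983,160.600) → (9.605,160.600) → (9.605,204.144). Closed: final G1 returns to the first vertex.

**Shape 5** — `<polygon>` closed polygon, stroke `#000000` → engrave (S251, F4398). Machine vertices: (11.693,7.299) → (54.713,87.132) → (191.726,38.160) → (140.012,177.098) → (197.747,205.262) → (41.351,88.722) → (11.693,7.299). Closed: final G1 returns to the first vertex.

**Shape 6** — `<path>` open polyline, stroke `#ff0000` → score (S582, F2140). Machine vertices: (158.661,50.781) → (166.341,85.109) → (235.318,205.965). Open path.

; LightBurn 1.4.05
; GRBL device profile, absolute coords
G21
G90
G00 X144.630 Y26.688
M3 S251
G1 X141.829 Y33.449 F4398
G1 X135.068 Y36.250
G1 X128.307 Y33.449
G1 X125.506 Y26.688
G1 X128.307 Y19.927
G1 X135.068 Y17.126
G1 X141.829 Y19.927
G1 X144.630 Y26.688
M5
G00 X58.406 Y218.128
M3 S251
G1 X157.384 Y218.128 F4398
G1 X157.384 Y169.103
G1 X58.406 Y169.103
G1 X58.406 Y218.128
M5
G00 X11.679 Y155.757
M3 S582
G1 X10.767 Y224.583 F2140
M5
G00 X9.605 Y204.144
M3 S251
G1 X88.983 Y204.144 F4398
G1 X88.983 Y160.600
G1 X9.605 Y160.600
G1 X9.605 Y204.144
M5
G00 X11.693 Y7.299
M3 S251
G1 X54.713 Y87.132 F4398
G1 X191.726 Y38.160
G1 X140.012 Y177.098
G1 X197.747 Y205.262
G1 X41.351 Y88.722
G1 X11.693 Y7.299
M5
G00 X158.661 Y50.781
M3 S582
G1 X166.341 Y85.109 F2140
G1 X235.318 Y205.965
M5
G00 X0.000 Y0.000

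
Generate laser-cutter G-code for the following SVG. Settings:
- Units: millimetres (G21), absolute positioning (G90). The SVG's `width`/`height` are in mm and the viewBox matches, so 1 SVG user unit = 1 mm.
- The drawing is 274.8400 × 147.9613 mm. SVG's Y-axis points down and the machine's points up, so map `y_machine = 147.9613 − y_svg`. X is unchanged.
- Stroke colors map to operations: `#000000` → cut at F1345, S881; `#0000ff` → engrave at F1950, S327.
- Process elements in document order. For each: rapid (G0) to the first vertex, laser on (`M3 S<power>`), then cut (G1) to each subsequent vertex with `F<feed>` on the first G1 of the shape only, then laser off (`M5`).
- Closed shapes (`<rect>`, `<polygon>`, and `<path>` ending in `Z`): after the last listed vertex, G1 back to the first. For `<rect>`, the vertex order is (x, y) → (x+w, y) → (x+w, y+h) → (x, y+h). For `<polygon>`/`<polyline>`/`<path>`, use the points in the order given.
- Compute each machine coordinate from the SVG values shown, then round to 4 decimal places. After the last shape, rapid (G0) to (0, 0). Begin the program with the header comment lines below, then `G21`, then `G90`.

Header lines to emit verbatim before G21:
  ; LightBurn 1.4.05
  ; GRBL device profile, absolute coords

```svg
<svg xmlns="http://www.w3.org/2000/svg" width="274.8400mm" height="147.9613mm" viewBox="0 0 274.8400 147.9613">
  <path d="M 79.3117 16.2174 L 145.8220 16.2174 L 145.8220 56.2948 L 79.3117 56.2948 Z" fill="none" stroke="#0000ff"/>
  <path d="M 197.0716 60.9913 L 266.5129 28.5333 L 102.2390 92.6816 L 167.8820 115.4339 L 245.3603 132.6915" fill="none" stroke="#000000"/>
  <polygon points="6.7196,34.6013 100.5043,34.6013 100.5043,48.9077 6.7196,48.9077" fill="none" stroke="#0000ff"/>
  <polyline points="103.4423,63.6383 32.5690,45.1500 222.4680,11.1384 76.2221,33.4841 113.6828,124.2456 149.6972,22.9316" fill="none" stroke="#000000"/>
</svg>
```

1 u = 1 mm; y_m = 147.9613 − y.

[1] `<path>` rectangle, #0000ff→engrave S327 F1950: (79.3117,131.7439) → (145.8220,131.7439) → (145.8220,91.6665) → (79.3117,91.6665) → (79.3117,131.7439) (closed)

[2] `<path>` open polyline, #000000→cut S881 F1345: (197.0716,86.9700) → (266.5129,119.4280) → (102.2390,55.2797) → (167.8820,32.5274) → (245.3603,15.2698)

[3] `<polygon>` rectangle, #0000ff→engrave S327 F1950: (6.7196,113.3600) → (100.5043,113.3600) → (100.5043,99.0536) → (6.7196,99.0536) → (6.7196,113.3600) (closed)

[4] `<polyline>` open polyline, #000000→cut S881 F1345: (103.4423,84.3230) → (32.5690,102.8113) → (222.4680,136.8229) → (76.2221,114.4772) → (113.6828,23.7157) → (149.6972,125.0297)

; LightBurn 1.4.05
; GRBL device profile, absolute coords
G21
G90
G0 X79.3117 Y131.7439
M3 S327
G1 X145.8220 Y131.7439 F1950
G1 X145.8220 Y91.6665
G1 X79.3117 Y91.6665
G1 X79.3117 Y131.7439
M5
G0 X197.0716 Y86.9700
M3 S881
G1 X266.5129 Y119.4280 F1345
G1 X102.2390 Y55.2797
G1 X167.8820 Y32.5274
G1 X245.3603 Y15.2698
M5
G0 X6.7196 Y113.3600
M3 S327
G1 X100.5043 Y113.3600 F1950
G1 X100.5043 Y99.0536
G1 X6.7196 Y99.0536
G1 X6.7196 Y113.3600
M5
G0 X103.4423 Y84.3230
M3 S881
G1 X32.5690 Y102.8113 F1345
G1 X222.4680 Y136.8229
G1 X76.2221 Y114.4772
G1 X113.6828 Y23.7157
G1 X149.6972 Y125.0297
M5
G0 X0.0000 Y0.0000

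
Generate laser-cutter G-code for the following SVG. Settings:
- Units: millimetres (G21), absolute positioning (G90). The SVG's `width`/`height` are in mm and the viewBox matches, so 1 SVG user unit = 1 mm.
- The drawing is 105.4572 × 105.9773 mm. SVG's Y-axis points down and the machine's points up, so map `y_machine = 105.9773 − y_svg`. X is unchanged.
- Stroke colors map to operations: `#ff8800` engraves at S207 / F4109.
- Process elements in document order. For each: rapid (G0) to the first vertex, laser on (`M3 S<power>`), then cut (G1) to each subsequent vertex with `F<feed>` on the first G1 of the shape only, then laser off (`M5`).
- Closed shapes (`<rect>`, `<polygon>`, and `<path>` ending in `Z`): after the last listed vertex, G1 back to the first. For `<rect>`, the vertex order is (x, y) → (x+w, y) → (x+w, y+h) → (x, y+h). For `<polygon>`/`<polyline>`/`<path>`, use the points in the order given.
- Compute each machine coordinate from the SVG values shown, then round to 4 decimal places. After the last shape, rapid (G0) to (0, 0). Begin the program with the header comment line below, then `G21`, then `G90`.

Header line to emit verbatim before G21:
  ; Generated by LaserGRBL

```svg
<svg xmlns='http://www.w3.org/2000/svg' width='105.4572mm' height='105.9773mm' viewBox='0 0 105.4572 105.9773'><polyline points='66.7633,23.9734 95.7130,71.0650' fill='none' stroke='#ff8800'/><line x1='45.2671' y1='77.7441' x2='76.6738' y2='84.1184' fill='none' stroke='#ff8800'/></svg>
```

Since the viewBox matches the mm dimensions, user units are millimetres directly. The only transform is the Y-flip y_m = 105.9773 − y_svg.

Shape 1 is a line segment drawn with `<polyline>`. Its stroke #ff8800 means engrave at S207, F4109. After flipping Y the toolpath is (66.7633,82.0039) → (95.7130,34.9123).

Shape 2 is a line segment drawn with `<line>`. Its stroke #ff8800 means engrave at S207, F4109. After flipping Y the toolpath is (45.2671,28.2332) → (76.6738,21.8589).

; Generated by LaserGRBL
G21
G90
G0 X66.7633 Y82.0039
M3 S207
G1 X95.7130 Y34.9123 F4109
M5
G0 X45.2671 Y28.2332
M3 S207
G1 X76.6738 Y21.8589 F4109
M5
G0 X0.0000 Y0.0000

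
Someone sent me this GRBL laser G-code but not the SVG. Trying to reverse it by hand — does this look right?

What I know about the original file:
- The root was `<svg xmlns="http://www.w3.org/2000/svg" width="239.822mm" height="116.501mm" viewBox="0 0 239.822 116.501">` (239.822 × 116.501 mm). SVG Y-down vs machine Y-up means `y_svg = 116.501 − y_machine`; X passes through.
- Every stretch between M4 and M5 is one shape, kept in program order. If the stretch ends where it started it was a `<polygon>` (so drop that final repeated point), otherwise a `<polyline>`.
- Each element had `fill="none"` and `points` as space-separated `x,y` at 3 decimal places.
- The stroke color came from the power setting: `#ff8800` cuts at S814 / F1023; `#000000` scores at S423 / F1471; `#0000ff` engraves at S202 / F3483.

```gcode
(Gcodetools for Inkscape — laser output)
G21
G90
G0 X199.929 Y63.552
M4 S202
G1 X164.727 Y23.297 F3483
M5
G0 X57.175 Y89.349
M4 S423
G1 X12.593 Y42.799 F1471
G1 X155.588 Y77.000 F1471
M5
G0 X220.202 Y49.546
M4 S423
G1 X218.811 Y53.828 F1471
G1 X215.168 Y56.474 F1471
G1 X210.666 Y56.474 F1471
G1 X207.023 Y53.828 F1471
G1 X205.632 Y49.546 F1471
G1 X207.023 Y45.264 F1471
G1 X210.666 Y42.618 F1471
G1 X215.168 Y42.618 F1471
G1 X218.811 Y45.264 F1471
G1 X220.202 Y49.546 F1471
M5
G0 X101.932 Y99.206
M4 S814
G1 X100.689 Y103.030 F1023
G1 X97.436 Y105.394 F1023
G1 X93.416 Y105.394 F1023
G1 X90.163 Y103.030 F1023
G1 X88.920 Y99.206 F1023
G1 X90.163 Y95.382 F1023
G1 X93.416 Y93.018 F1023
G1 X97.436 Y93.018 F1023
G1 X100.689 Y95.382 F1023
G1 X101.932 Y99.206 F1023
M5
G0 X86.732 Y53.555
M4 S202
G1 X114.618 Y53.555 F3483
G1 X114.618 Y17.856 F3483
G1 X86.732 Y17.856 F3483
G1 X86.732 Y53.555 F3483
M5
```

<svg xmlns="http://www.w3.org/2000/svg" width="239.822mm" height="116.501mm" viewBox="0 0 239.822 116.501">
  <polyline points="199.929,52.949 164.727,93.204" fill="none" stroke="#0000ff"/>
  <polyline points="57.175,27.152 12.593,73.702 155.588,39.501" fill="none" stroke="#000000"/>
  <polygon points="220.202,66.955 218.811,62.673 215.168,60.027 210.666,60.027 207.023,62.673 205.632,66.955 207.023,71.237 210.666,73.883 215.168,73.883 218.811,71.237" fill="none" stroke="#000000"/>
  <polygon points="101.932,17.295 100.689,13.471 97.436,11.107 93.416,11.107 90.163,13.471 88.920,17.295 90.163,21.119 93.416,23.483 97.436,23.483 100.689,21.119" fill="none" stroke="#ff8800"/>
  <polygon points="86.732,62.946 114.618,62.946 114.618,98.645 86.732,98.645" fill="none" stroke="#0000ff"/>
</svg>

Each laser-on run becomes one SVG element. Flip Y back into SVG space with y_svg = 116.501 − y_machine.

Run 1: the run's S202 means `#0000ff` (engrave). The run is open, so emit a `<polyline>` with points (Y-flipped): 199.929,52.949 164.727,93.204.

Run 2: power S423 maps to stroke `#000000` (score). The run is open, so emit a `<polyline>` with points (Y-flipped): 57.175,27.152 12.593,73.702 155.588,39.501.

Run 3: the run's S423 means `#000000` (score). The run returns to its start, so emit a `<polygon>` with points (Y-flipped): 220.202,66.955 218.811,62.673 215.168,60.027 210.666,60.027 207.023,62.673 205.632,66.955 207.023,71.237 210.666,73.883 215.168,73.883 218.811,71.237.

Run 4: S814 ⇒ cut layer `#ff8800`. The run returns to its start, so emit a `<polygon>` with points (Y-flipped): 101.932,17.295 100.689,13.471 97.436,11.107 93.416,11.107 90.163,13.471 88.920,17.295 90.163,21.119 93.416,23.483 97.436,23.483 100.689,21.119.

Run 5: S202 ⇒ engrave layer `#0000ff`. The run returns to its start, so emit a `<polygon>` with points (Y-flipped): 86.732,62.946 114.618,62.946 114.618,98.645 86.732,98.645.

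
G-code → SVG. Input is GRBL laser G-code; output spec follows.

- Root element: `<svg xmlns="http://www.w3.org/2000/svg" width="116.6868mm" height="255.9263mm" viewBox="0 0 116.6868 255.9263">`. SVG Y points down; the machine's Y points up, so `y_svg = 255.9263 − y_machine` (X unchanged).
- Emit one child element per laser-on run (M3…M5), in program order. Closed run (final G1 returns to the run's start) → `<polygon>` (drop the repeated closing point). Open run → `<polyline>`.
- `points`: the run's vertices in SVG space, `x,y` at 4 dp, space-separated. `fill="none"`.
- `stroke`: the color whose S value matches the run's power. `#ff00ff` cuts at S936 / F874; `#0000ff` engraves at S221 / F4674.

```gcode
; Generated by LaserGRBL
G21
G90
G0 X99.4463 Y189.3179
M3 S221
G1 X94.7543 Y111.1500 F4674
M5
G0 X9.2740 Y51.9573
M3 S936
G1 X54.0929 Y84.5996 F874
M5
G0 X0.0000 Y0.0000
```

y_svg = 255.9263 − y_m.

[1] S221→`#0000ff` (engrave); open run; points: 99.4463,66.6084 94.7543,144.7763

[2] S936→`#ff00ff` (cut); open run; points: 9.2740,203.9690 54.0929,171.3267

<svg xmlns="http://www.w3.org/2000/svg" width="116.6868mm" height="255.9263mm" viewBox="0 0 116.6868 255.9263">
  <polyline points="99.4463,66.6084 94.7543,144.7763" fill="none" stroke="#0000ff"/>
  <polyline points="9.2740,203.9690 54.0929,171.3267" fill="none" stroke="#ff00ff"/>
</svg>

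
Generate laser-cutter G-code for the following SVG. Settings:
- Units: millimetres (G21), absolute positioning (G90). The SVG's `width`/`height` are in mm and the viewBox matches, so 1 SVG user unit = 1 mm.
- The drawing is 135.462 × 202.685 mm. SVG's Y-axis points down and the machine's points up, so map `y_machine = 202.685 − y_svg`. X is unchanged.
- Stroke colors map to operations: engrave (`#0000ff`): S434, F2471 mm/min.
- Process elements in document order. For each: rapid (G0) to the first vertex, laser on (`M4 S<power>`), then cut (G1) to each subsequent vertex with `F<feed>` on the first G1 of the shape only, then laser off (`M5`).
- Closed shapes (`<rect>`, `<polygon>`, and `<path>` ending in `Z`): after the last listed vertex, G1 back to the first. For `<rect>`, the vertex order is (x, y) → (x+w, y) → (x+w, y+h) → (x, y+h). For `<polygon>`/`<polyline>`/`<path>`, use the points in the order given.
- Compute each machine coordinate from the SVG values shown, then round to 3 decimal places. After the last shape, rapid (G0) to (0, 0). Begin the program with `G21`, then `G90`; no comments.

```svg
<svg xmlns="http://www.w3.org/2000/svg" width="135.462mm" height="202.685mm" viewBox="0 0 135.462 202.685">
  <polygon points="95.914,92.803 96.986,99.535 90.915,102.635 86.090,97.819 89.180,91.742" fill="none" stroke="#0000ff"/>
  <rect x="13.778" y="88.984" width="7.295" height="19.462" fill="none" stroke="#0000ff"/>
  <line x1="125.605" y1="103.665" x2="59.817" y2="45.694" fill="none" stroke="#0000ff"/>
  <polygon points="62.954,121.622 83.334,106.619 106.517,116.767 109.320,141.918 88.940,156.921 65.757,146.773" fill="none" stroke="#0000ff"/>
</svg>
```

G21
G90
G0 X95.914 Y109.882
M4 S434
G1 X96.986 Y103.150 F2471
G1 X90.915 Y100.050
G1 X86.090 Y104.866
G1 X89.180 Y110.943
G1 X95.914 Y109.882
M5
G0 X13.778 Y113.701
M4 S434
G1 X21.073 Y113.701 F2471
G1 X21.073 Y94.239
G1 X13.778 Y94.239
G1 X13.778 Y113.701
M5
G0 X125.605 Y99.020
M4 S434
G1 X59.817 Y156.991 F2471
M5
G0 X62.954 Y81.063
M4 S434
G1 X83.334 Y96.066 F2471
G1 X106.517 Y85.918
G1 X109.320 Y60.767
G1 X88.940 Y45.764
G1 X65.757 Y55.912
G1 X62.954 Y81.063
M5
G0 X0.000 Y0.000

1 u = 1 mm; y_m = 202.685 − y.

[1] `<polygon>` regular polygon, #0000ff→engrave S434 F2471: (95.914,109.882) → (96.986,103.150) → (90.915,100.050) → (86.090,104.866) → (89.180,110.943) → (95.914,109.882) (closed)

[2] `<rect>` rectangle, #0000ff→engrave S434 F2471: (13.778,113.701) → (21.073,113.701) → (21.073,94.239) → (13.778,94.239) → (13.778,113.701) (closed)

[3] `<line>` line segment, #0000ff→engrave S434 F2471: (125.605,99.020) → (59.817,156.991)

[4] `<polygon>` regular polygon, #0000ff→engrave S434 F2471: (62.954,81.063) → (83.334,96.066) → (106.517,85.918) → (109.320,60.767) → (88.940,45.764) → (65.757,55.912) → (62.954,81.063) (closed)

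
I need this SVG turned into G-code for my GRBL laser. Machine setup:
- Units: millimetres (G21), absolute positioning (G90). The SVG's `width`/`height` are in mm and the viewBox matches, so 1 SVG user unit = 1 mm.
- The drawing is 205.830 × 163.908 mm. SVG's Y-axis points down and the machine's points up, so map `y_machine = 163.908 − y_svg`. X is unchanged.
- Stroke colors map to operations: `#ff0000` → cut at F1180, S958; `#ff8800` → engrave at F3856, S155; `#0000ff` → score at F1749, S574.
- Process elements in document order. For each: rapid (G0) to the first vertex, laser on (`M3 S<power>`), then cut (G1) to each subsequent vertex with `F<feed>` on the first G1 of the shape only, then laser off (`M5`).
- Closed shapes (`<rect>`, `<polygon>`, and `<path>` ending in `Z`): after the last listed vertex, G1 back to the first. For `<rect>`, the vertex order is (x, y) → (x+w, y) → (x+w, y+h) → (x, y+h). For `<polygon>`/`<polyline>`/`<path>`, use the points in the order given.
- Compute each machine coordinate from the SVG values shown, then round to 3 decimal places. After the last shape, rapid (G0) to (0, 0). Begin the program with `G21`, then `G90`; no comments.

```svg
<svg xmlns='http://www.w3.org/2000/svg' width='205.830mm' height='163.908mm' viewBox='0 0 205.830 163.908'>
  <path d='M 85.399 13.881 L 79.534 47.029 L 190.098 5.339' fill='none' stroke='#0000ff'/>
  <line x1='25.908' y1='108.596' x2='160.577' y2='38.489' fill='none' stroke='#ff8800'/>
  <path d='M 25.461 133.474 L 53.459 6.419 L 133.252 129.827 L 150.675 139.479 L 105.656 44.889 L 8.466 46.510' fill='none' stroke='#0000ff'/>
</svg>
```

viewBox `0 0 205.830 163.908` with mm width/height → 1 unit = 1 mm. Flip: y_m = 163.908 − y_svg.

**Shape 1** — `<path>` open polyline, stroke `#0000ff` → score (S574, F1749). Machine vertices: (85.399,150.027) → (79.534,116.879) → (190.098,158.569). Open path.

**Shape 2** — `<line>` line segment, stroke `#ff8800` → engrave (S155, F3856). Machine vertices: (25.908,55.312) → (160.577,125.419). Open path.

**Shape 3** — `<path>` open polyline, stroke `#0000ff` → score (S574, F1749). Machine vertices: (25.461,30.434) → (53.459,157.489) → (133.252,34.081) → (150.675,24.429) → (105.656,119.019) → (8.466,117.398). Open path.

G21
G90
G0 X85.399 Y150.027
M3 S574
G1 X79.534 Y116.879 F1749
G1 X190.098 Y158.569
M5
G0 X25.908 Y55.312
M3 S155
G1 X160.577 Y125.419 F3856
M5
G0 X25.461 Y30.434
M3 S574
G1 X53.459 Y157.489 F1749
G1 X133.252 Y34.081
G1 X150.675 Y24.429
G1 X105.656 Y119.019
G1 X8.466 Y117.398
M5
G0 X0.000 Y0.000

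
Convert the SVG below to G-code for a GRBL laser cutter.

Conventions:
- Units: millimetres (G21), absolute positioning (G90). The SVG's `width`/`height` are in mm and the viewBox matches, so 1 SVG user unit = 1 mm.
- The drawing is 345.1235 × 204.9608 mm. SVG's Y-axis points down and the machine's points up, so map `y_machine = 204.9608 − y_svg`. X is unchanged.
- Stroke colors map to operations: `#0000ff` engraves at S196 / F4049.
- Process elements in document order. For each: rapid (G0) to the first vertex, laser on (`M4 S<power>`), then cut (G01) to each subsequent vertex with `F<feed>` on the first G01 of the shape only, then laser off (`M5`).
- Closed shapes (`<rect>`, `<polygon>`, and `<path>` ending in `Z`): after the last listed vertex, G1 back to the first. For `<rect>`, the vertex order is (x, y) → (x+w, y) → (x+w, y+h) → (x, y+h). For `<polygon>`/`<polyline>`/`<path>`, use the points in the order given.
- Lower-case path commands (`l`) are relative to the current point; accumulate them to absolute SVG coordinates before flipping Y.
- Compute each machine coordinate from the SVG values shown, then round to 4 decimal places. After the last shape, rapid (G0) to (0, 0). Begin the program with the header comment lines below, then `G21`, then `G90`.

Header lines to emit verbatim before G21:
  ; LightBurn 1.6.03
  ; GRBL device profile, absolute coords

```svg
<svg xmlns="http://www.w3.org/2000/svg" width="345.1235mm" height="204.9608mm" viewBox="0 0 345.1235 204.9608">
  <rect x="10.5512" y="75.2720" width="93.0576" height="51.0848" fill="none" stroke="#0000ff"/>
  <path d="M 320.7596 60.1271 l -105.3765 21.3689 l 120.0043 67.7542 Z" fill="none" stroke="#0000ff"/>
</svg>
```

1 u = 1 mm; y_m = 204.9608 − y.

[1] `<rect>` rectangle, #0000ff→engrave S196 F4049: (10.5512,129.6888) → (103.6088,129.6888) → (103.6088,78.6040) → (10.5512,78.6040) → (10.5512,129.6888) (closed)

[2] `<path>` closed polygon, #0000ff→engrave S196 F4049: (320.7596,144.8337) → (215.3831,123.4648) → (335.3874,55.7106) → (320.7596,144.8337) (closed)

; LightBurn 1.6.03
; GRBL device profile, absolute coords
G21
G90
G0 X10.5512 Y129.6888
M4 S196
G01 X103.6088 Y129.6888 F4049
G01 X103.6088 Y78.6040
G01 X10.5512 Y78.6040
G01 X10.5512 Y129.6888
M5
G0 X320.7596 Y144.8337
M4 S196
G01 X215.3831 Y123.4648 F4049
G01 X335.3874 Y55.7106
G01 X320.7596 Y144.8337
M5
G0 X0.0000 Y0.0000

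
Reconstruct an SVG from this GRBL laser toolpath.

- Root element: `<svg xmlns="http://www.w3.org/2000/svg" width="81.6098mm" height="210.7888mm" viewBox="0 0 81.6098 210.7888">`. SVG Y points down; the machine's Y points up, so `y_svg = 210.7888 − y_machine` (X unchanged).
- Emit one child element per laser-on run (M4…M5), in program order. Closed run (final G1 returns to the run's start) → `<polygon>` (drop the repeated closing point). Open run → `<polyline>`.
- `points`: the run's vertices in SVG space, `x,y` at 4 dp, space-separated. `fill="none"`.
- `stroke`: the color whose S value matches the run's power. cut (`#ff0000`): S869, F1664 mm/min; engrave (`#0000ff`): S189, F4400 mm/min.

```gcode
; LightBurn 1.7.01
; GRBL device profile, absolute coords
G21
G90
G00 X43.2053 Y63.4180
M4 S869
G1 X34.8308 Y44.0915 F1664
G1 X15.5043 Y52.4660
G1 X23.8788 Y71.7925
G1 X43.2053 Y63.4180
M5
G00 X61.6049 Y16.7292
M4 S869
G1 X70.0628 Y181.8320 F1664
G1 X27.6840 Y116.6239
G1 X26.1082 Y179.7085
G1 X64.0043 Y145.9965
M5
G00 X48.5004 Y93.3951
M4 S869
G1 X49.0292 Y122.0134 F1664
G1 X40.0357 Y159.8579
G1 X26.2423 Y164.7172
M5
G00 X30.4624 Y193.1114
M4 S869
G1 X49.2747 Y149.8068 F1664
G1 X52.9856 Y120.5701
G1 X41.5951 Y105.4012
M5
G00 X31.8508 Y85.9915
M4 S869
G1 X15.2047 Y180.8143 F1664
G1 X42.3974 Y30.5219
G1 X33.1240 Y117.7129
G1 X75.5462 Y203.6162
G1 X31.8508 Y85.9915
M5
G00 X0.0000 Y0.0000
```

Each laser-on run becomes one SVG element. Flip Y back into SVG space with y_svg = 210.7888 − y_machine. Every run uses S869, so all elements get stroke `#ff0000` (cut).

Run 1: The run returns to its start, so emit a `<polygon>` with points (Y-flipped): 43.2053,147.3708 34.8308,166.6973 15.5043,158.3228 23.8788,138.9963.

Run 2: The run is open, so emit a `<polyline>` with points (Y-flipped): 61.6049,194.0596 70.0628,28.9568 27.6840,94.1649 26.1082,31.0803 64.0043,64.7923.

Run 3: The run is open, so emit a `<polyline>` with points (Y-flipped): 48.5004,117.3937 49.0292,88.7754 40.0357,50.9309 26.2423,46.0716.

Run 4: The run is open, so emit a `<polyline>` with points (Y-flipped): 30.4624,17.6774 49.2747,60.9820 52.9856,90.2187 41.5951,105.3876.

Run 5: The run returns to its start, so emit a `<polygon>` with points (Y-flipped): 31.8508,124.7973 15.2047,29.9745 42.3974,180.2669 33.1240,93.0759 75.5462,7.1726.

<svg xmlns="http://www.w3.org/2000/svg" width="81.6098mm" height="210.7888mm" viewBox="0 0 81.6098 210.7888">
  <polygon points="43.2053,147.3708 34.8308,166.6973 15.5043,158.3228 23.8788,138.9963" fill="none" stroke="#ff0000"/>
  <polyline points="61.6049,194.0596 70.0628,28.9568 27.6840,94.1649 26.1082,31.0803 64.0043,64.7923" fill="none" stroke="#ff0000"/>
  <polyline points="48.5004,117.3937 49.0292,88.7754 40.0357,50.9309 26.2423,46.0716" fill="none" stroke="#ff0000"/>
  <polyline points="30.4624,17.6774 49.2747,60.9820 52.9856,90.2187 41.5951,105.3876" fill="none" stroke="#ff0000"/>
  <polygon points="31.8508,124.7973 15.2047,29.9745 42.3974,180.2669 33.1240,93.0759 75.5462,7.1726" fill="none" stroke="#ff0000"/>
</svg>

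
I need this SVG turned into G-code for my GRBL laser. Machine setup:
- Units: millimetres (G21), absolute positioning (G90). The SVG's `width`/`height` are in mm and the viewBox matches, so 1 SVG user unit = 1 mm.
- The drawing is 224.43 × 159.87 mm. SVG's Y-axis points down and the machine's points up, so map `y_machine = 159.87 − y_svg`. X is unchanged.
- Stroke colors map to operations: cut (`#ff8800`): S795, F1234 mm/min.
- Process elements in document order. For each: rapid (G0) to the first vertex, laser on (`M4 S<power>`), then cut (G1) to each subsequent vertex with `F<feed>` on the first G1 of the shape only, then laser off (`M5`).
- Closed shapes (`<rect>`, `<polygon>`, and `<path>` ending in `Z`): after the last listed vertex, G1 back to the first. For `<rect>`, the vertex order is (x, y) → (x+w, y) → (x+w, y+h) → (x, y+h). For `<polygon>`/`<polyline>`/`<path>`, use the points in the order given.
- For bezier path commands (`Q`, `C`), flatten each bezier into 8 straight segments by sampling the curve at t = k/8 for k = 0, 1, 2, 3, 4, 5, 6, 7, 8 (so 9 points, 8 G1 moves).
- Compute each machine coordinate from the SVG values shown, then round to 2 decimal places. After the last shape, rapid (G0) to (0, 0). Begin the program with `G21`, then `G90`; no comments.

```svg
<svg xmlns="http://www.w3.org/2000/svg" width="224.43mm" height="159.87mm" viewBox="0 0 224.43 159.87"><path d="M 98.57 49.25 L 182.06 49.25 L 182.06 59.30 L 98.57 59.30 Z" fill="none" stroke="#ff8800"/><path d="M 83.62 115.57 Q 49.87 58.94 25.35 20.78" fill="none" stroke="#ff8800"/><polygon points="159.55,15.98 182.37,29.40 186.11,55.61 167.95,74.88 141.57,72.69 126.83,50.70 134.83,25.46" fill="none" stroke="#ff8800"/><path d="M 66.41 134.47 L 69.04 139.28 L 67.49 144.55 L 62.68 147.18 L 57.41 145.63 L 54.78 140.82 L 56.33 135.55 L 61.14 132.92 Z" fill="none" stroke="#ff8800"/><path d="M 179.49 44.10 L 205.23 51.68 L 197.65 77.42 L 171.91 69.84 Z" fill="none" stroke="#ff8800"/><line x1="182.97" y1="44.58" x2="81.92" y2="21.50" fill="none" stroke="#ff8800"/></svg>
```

1 u = 1 mm; y_m = 159.87 − y.

[1] `<path>` rectangle, #ff8800→cut S795 F1234: (98.57,110.62) → (182.06,110.62) → (182.06,100.57) → (98.57,100.57) → (98.57,110.62) (closed)

[2] `<path>` quadratic bezier, #ff8800→cut S795 F1234: (83.62,44.30) → (75.33,58.17) → (67.32,71.46) → (59.61,84.18) → (52.18,96.31) → (45.04,107.87) → (38.19,118.86) → (31.62,129.26) → (25.35,139.09)

[3] `<polygon>` regular polygon, #ff8800→cut S795 F1234: (159.55,143.89) → (182.37,130.47) → (186.11,104.26) → (167.95,84.99) → (141.57,87.18) → (126.83,109.17) → (134.83,134.41) → (159.55,143.89) (closed)

[4] `<path>` regular polygon, #ff8800→cut S795 F1234: (66.41,25.40) → (69.04,20.59) → (67.49,15.32) → (62.68,12.69) → (57.41,14.24) → (54.78,19.05) → (56.33,24.32) → (61.14,26.95) → (66.41,25.40) (closed)

[5] `<path>` regular polygon, #ff8800→cut S795 F1234: (179.49,115.77) → (205.23,108.19) → (197.65,82.45) → (171.91,90.03) → (179.49,115.77) (closed)

[6] `<line>` line segment, #ff8800→cut S795 F1234: (182.97,115.29) → (81.92,138.37)

G21
G90
G0 X98.57 Y110.62
M4 S795
G1 X182.06 Y110.62 F1234
G1 X182.06 Y100.57
G1 X98.57 Y100.57
G1 X98.57 Y110.62
M5
G0 X83.62 Y44.30
M4 S795
G1 X75.33 Y58.17 F1234
G1 X67.32 Y71.46
G1 X59.61 Y84.18
G1 X52.18 Y96.31
G1 X45.04 Y107.87
G1 X38.19 Y118.86
G1 X31.62 Y129.26
G1 X25.35 Y139.09
M5
G0 X159.55 Y143.89
M4 S795
G1 X182.37 Y130.47 F1234
G1 X186.11 Y104.26
G1 X167.95 Y84.99
G1 X141.57 Y87.18
G1 X126.83 Y109.17
G1 X134.83 Y134.41
G1 X159.55 Y143.89
M5
G0 X66.41 Y25.40
M4 S795
G1 X69.04 Y20.59 F1234
G1 X67.49 Y15.32
G1 X62.68 Y12.69
G1 X57.41 Y14.24
G1 X54.78 Y19.05
G1 X56.33 Y24.32
G1 X61.14 Y26.95
G1 X66.41 Y25.40
M5
G0 X179.49 Y115.77
M4 S795
G1 X205.23 Y108.19 F1234
G1 X197.65 Y82.45
G1 X171.91 Y90.03
G1 X179.49 Y115.77
M5
G0 X182.97 Y115.29
M4 S795
G1 X81.92 Y138.37 F1234
M5
G0 X0.00 Y0.00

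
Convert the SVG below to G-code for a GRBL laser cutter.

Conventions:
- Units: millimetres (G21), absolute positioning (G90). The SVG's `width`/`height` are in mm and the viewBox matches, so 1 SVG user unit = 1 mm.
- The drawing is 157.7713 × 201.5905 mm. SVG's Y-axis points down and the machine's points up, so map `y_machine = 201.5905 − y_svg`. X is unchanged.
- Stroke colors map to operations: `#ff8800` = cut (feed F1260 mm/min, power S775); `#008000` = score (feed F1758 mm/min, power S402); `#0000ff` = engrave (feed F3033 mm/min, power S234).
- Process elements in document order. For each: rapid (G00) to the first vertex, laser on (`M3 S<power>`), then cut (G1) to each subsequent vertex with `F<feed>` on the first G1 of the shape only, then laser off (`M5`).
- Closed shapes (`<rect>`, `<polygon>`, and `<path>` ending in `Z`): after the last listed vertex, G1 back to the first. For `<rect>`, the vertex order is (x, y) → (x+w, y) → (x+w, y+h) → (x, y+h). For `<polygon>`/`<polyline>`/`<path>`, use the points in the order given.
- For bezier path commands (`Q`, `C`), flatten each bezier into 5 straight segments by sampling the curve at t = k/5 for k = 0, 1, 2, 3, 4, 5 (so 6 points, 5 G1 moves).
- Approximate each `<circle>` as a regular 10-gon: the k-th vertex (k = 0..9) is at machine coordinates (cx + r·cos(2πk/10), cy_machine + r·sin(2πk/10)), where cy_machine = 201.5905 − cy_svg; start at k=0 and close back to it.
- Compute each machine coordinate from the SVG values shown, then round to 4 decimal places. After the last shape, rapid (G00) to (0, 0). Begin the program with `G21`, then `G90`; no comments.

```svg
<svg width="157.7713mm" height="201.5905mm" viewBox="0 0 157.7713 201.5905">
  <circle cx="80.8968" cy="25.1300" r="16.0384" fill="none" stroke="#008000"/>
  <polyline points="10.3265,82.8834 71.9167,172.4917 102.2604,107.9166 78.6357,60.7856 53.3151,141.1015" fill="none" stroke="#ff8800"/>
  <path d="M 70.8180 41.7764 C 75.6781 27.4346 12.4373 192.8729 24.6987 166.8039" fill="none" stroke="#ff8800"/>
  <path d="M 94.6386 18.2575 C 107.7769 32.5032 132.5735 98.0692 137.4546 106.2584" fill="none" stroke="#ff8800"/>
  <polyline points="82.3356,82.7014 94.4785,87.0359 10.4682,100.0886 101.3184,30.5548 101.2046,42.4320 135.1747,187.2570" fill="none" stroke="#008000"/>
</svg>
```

1 u = 1 mm; y_m = 201.5905 − y.

[1] `<circle>` circle, #008000→score S402 F1758: (96.9352,176.4605) → (93.8721,185.8876) → (85.8529,191.7139) → (75.9407,191.7139) → (67.9215,185.8876) → (64.8584,176.4605) → (67.9215,167.0334) → (75.9407,161.2071) → (85.8529,161.2071) → (93.8721,167.0334) → (96.9352,176.4605) (closed)

[2] `<polyline>` open polyline, #ff8800→cut S775 F1260: (10.3265,118.7071) → (71.9167,29.0988) → (102.2604,93.6739) → (78.6357,140.8049) → (53.3151,60.4890)

[3] `<path>` cubic bezier, #ff8800→cut S775 F1260: (70.8180,159.8141) → (66.7108,149.8159) → (53.1523,114.4922) → (37.0355,71.6649) → (25.2533,39.1558) → (24.6987,34.7866)

[4] `<path>` cubic bezier, #ff8800→cut S775 F1260: (94.6386,183.3330) → (103.6680,169.4967) → (113.9798,148.5610) → (124.0586,125.7434) → (132.3887,106.2613) → (137.4546,95.3321)

[5] `<polyline>` open polyline, #008000→score S402 F1758: (82.3356,118.8891) → (94.4785,114.5546) → (10.4682,101.5019) → (101.3184,171.0357) → (101.2046,159.1585) → (135.1747,14.3335)

G21
G90
G00 X96.9352 Y176.4605
M3 S402
G1 X93.8721 Y185.8876 F1758
G1 X85.8529 Y191.7139
G1 X75.9407 Y191.7139
G1 X67.9215 Y185.8876
G1 X64.8584 Y176.4605
G1 X67.9215 Y167.0334
G1 X75.9407 Y161.2071
G1 X85.8529 Y161.2071
G1 X93.8721 Y167.0334
G1 X96.9352 Y176.4605
M5
G00 X10.3265 Y118.7071
M3 S775
G1 X71.9167 Y29.0988 F1260
G1 X102.2604 Y93.6739
G1 X78.6357 Y140.8049
G1 X53.3151 Y60.4890
M5
G00 X70.8180 Y159.8141
M3 S775
G1 X66.7108 Y149.8159 F1260
G1 X53.1523 Y114.4922
G1 X37.0355 Y71.6649
G1 X25.2533 Y39.1558
G1 X24.6987 Y34.7866
M5
G00 X94.6386 Y183.3330
M3 S775
G1 X103.6680 Y169.4967 F1260
G1 X113.9798 Y148.5610
G1 X124.0586 Y125.7434
G1 X132.3887 Y106.2613
G1 X137.4546 Y95.3321
M5
G00 X82.3356 Y118.8891
M3 S402
G1 X94.4785 Y114.5546 F1758
G1 X10.4682 Y101.5019
G1 X101.3184 Y171.0357
G1 X101.2046 Y159.1585
G1 X135.1747 Y14.3335
M5
G00 X0.0000 Y0.0000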